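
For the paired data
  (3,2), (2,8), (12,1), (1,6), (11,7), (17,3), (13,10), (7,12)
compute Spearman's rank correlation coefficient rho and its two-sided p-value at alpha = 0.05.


Step 1: Rank x and y separately (midranks; no ties here).
rank(x): 3->3, 2->2, 12->6, 1->1, 11->5, 17->8, 13->7, 7->4
rank(y): 2->2, 8->6, 1->1, 6->4, 7->5, 3->3, 10->7, 12->8
Step 2: d_i = R_x(i) - R_y(i); compute d_i^2.
  (3-2)^2=1, (2-6)^2=16, (6-1)^2=25, (1-4)^2=9, (5-5)^2=0, (8-3)^2=25, (7-7)^2=0, (4-8)^2=16
sum(d^2) = 92.
Step 3: rho = 1 - 6*92 / (8*(8^2 - 1)) = 1 - 552/504 = -0.095238.
Step 4: Under H0, t = rho * sqrt((n-2)/(1-rho^2)) = -0.2343 ~ t(6).
Step 5: Two-sided p-value from the t-distribution with 6 df = 0.822505.
Step 6: alpha = 0.05. fail to reject H0.

rho = -0.0952, p = 0.822505, fail to reject H0 at alpha = 0.05.


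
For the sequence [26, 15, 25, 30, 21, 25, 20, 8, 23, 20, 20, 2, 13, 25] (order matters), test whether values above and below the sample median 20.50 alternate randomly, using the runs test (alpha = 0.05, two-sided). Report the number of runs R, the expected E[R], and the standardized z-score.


Step 1: Compute median = 20.50; label A = above, B = below.
Labels in order: ABAAAABBABBBBA  (n_A = 7, n_B = 7)
Step 2: Count runs R = 7.
Step 3: Under H0 (random ordering), E[R] = 2*n_A*n_B/(n_A+n_B) + 1 = 2*7*7/14 + 1 = 8.0000.
        Var[R] = 2*n_A*n_B*(2*n_A*n_B - n_A - n_B) / ((n_A+n_B)^2 * (n_A+n_B-1)) = 8232/2548 = 3.2308.
        SD[R] = 1.7974.
Step 4: Continuity-corrected z = (R + 0.5 - E[R]) / SD[R] = (7 + 0.5 - 8.0000) / 1.7974 = -0.2782.
Step 5: Two-sided p-value via normal approximation = 2*(1 - Phi(|z|)) = 0.780879.
Step 6: alpha = 0.05. fail to reject H0.

R = 7, z = -0.2782, p = 0.780879, fail to reject H0.


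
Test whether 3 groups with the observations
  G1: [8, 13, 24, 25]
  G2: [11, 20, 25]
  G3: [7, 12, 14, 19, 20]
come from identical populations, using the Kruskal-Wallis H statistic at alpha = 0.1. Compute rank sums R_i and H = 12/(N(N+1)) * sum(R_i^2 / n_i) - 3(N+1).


Step 1: Combine all N = 12 observations and assign midranks.
sorted (value, group, rank): (7,G3,1), (8,G1,2), (11,G2,3), (12,G3,4), (13,G1,5), (14,G3,6), (19,G3,7), (20,G2,8.5), (20,G3,8.5), (24,G1,10), (25,G1,11.5), (25,G2,11.5)
Step 2: Sum ranks within each group.
R_1 = 28.5 (n_1 = 4)
R_2 = 23 (n_2 = 3)
R_3 = 26.5 (n_3 = 5)
Step 3: H = 12/(N(N+1)) * sum(R_i^2/n_i) - 3(N+1)
     = 12/(12*13) * (28.5^2/4 + 23^2/3 + 26.5^2/5) - 3*13
     = 0.076923 * 519.846 - 39
     = 0.988141.
Step 4: Ties present; correction factor C = 1 - 12/(12^3 - 12) = 0.993007. Corrected H = 0.988141 / 0.993007 = 0.995100.
Step 5: Under H0, H ~ chi^2(2); p-value = 0.608019.
Step 6: alpha = 0.1. fail to reject H0.

H = 0.9951, df = 2, p = 0.608019, fail to reject H0.


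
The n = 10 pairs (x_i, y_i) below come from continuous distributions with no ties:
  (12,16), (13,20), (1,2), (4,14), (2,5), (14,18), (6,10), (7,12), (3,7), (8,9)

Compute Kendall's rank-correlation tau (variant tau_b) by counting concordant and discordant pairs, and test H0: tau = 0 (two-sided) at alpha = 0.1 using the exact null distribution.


Step 1: Enumerate the 45 unordered pairs (i,j) with i<j and classify each by sign(x_j-x_i) * sign(y_j-y_i).
  (1,2):dx=+1,dy=+4->C; (1,3):dx=-11,dy=-14->C; (1,4):dx=-8,dy=-2->C; (1,5):dx=-10,dy=-11->C
  (1,6):dx=+2,dy=+2->C; (1,7):dx=-6,dy=-6->C; (1,8):dx=-5,dy=-4->C; (1,9):dx=-9,dy=-9->C
  (1,10):dx=-4,dy=-7->C; (2,3):dx=-12,dy=-18->C; (2,4):dx=-9,dy=-6->C; (2,5):dx=-11,dy=-15->C
  (2,6):dx=+1,dy=-2->D; (2,7):dx=-7,dy=-10->C; (2,8):dx=-6,dy=-8->C; (2,9):dx=-10,dy=-13->C
  (2,10):dx=-5,dy=-11->C; (3,4):dx=+3,dy=+12->C; (3,5):dx=+1,dy=+3->C; (3,6):dx=+13,dy=+16->C
  (3,7):dx=+5,dy=+8->C; (3,8):dx=+6,dy=+10->C; (3,9):dx=+2,dy=+5->C; (3,10):dx=+7,dy=+7->C
  (4,5):dx=-2,dy=-9->C; (4,6):dx=+10,dy=+4->C; (4,7):dx=+2,dy=-4->D; (4,8):dx=+3,dy=-2->D
  (4,9):dx=-1,dy=-7->C; (4,10):dx=+4,dy=-5->D; (5,6):dx=+12,dy=+13->C; (5,7):dx=+4,dy=+5->C
  (5,8):dx=+5,dy=+7->C; (5,9):dx=+1,dy=+2->C; (5,10):dx=+6,dy=+4->C; (6,7):dx=-8,dy=-8->C
  (6,8):dx=-7,dy=-6->C; (6,9):dx=-11,dy=-11->C; (6,10):dx=-6,dy=-9->C; (7,8):dx=+1,dy=+2->C
  (7,9):dx=-3,dy=-3->C; (7,10):dx=+2,dy=-1->D; (8,9):dx=-4,dy=-5->C; (8,10):dx=+1,dy=-3->D
  (9,10):dx=+5,dy=+2->C
Step 2: C = 39, D = 6, total pairs = 45.
Step 3: tau = (C - D)/(n(n-1)/2) = (39 - 6)/45 = 0.733333.
Step 4: Exact two-sided p-value (enumerate n! = 3628800 permutations of y under H0): p = 0.002213.
Step 5: alpha = 0.1. reject H0.

tau_b = 0.7333 (C=39, D=6), p = 0.002213, reject H0.


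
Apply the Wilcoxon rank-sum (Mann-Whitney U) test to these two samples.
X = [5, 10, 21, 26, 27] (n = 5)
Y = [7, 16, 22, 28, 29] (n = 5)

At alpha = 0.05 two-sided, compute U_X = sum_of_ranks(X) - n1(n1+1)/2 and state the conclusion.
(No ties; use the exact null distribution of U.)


Step 1: Combine and sort all 10 observations; assign midranks.
sorted (value, group): (5,X), (7,Y), (10,X), (16,Y), (21,X), (22,Y), (26,X), (27,X), (28,Y), (29,Y)
ranks: 5->1, 7->2, 10->3, 16->4, 21->5, 22->6, 26->7, 27->8, 28->9, 29->10
Step 2: Rank sum for X: R1 = 1 + 3 + 5 + 7 + 8 = 24.
Step 3: U_X = R1 - n1(n1+1)/2 = 24 - 5*6/2 = 24 - 15 = 9.
       U_Y = n1*n2 - U_X = 25 - 9 = 16.
Step 4: No ties, so the exact null distribution of U (based on enumerating the C(10,5) = 252 equally likely rank assignments) gives the two-sided p-value.
Step 5: p-value = 0.547619; compare to alpha = 0.05. fail to reject H0.

U_X = 9, p = 0.547619, fail to reject H0 at alpha = 0.05.


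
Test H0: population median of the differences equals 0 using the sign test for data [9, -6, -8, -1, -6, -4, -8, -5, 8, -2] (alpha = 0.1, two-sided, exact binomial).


Step 1: Discard zero differences. Original n = 10; n_eff = number of nonzero differences = 10.
Nonzero differences (with sign): +9, -6, -8, -1, -6, -4, -8, -5, +8, -2
Step 2: Count signs: positive = 2, negative = 8.
Step 3: Under H0: P(positive) = 0.5, so the number of positives S ~ Bin(10, 0.5).
Step 4: Two-sided exact p-value = sum of Bin(10,0.5) probabilities at or below the observed probability = 0.109375.
Step 5: alpha = 0.1. fail to reject H0.

n_eff = 10, pos = 2, neg = 8, p = 0.109375, fail to reject H0.


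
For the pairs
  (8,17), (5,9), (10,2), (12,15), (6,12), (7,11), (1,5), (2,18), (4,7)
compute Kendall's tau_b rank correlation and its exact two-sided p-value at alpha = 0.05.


Step 1: Enumerate the 36 unordered pairs (i,j) with i<j and classify each by sign(x_j-x_i) * sign(y_j-y_i).
  (1,2):dx=-3,dy=-8->C; (1,3):dx=+2,dy=-15->D; (1,4):dx=+4,dy=-2->D; (1,5):dx=-2,dy=-5->C
  (1,6):dx=-1,dy=-6->C; (1,7):dx=-7,dy=-12->C; (1,8):dx=-6,dy=+1->D; (1,9):dx=-4,dy=-10->C
  (2,3):dx=+5,dy=-7->D; (2,4):dx=+7,dy=+6->C; (2,5):dx=+1,dy=+3->C; (2,6):dx=+2,dy=+2->C
  (2,7):dx=-4,dy=-4->C; (2,8):dx=-3,dy=+9->D; (2,9):dx=-1,dy=-2->C; (3,4):dx=+2,dy=+13->C
  (3,5):dx=-4,dy=+10->D; (3,6):dx=-3,dy=+9->D; (3,7):dx=-9,dy=+3->D; (3,8):dx=-8,dy=+16->D
  (3,9):dx=-6,dy=+5->D; (4,5):dx=-6,dy=-3->C; (4,6):dx=-5,dy=-4->C; (4,7):dx=-11,dy=-10->C
  (4,8):dx=-10,dy=+3->D; (4,9):dx=-8,dy=-8->C; (5,6):dx=+1,dy=-1->D; (5,7):dx=-5,dy=-7->C
  (5,8):dx=-4,dy=+6->D; (5,9):dx=-2,dy=-5->C; (6,7):dx=-6,dy=-6->C; (6,8):dx=-5,dy=+7->D
  (6,9):dx=-3,dy=-4->C; (7,8):dx=+1,dy=+13->C; (7,9):dx=+3,dy=+2->C; (8,9):dx=+2,dy=-11->D
Step 2: C = 21, D = 15, total pairs = 36.
Step 3: tau = (C - D)/(n(n-1)/2) = (21 - 15)/36 = 0.166667.
Step 4: Exact two-sided p-value (enumerate n! = 362880 permutations of y under H0): p = 0.612202.
Step 5: alpha = 0.05. fail to reject H0.

tau_b = 0.1667 (C=21, D=15), p = 0.612202, fail to reject H0.


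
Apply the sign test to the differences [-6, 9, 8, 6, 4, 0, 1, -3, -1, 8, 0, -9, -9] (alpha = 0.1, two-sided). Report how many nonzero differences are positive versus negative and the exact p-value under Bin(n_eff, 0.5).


Step 1: Discard zero differences. Original n = 13; n_eff = number of nonzero differences = 11.
Nonzero differences (with sign): -6, +9, +8, +6, +4, +1, -3, -1, +8, -9, -9
Step 2: Count signs: positive = 6, negative = 5.
Step 3: Under H0: P(positive) = 0.5, so the number of positives S ~ Bin(11, 0.5).
Step 4: Two-sided exact p-value = sum of Bin(11,0.5) probabilities at or below the observed probability = 1.000000.
Step 5: alpha = 0.1. fail to reject H0.

n_eff = 11, pos = 6, neg = 5, p = 1.000000, fail to reject H0.


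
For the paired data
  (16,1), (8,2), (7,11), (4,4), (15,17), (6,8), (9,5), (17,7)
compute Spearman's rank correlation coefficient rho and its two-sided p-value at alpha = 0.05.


Step 1: Rank x and y separately (midranks; no ties here).
rank(x): 16->7, 8->4, 7->3, 4->1, 15->6, 6->2, 9->5, 17->8
rank(y): 1->1, 2->2, 11->7, 4->3, 17->8, 8->6, 5->4, 7->5
Step 2: d_i = R_x(i) - R_y(i); compute d_i^2.
  (7-1)^2=36, (4-2)^2=4, (3-7)^2=16, (1-3)^2=4, (6-8)^2=4, (2-6)^2=16, (5-4)^2=1, (8-5)^2=9
sum(d^2) = 90.
Step 3: rho = 1 - 6*90 / (8*(8^2 - 1)) = 1 - 540/504 = -0.071429.
Step 4: Under H0, t = rho * sqrt((n-2)/(1-rho^2)) = -0.1754 ~ t(6).
Step 5: Two-sided p-value from the t-distribution with 6 df = 0.866526.
Step 6: alpha = 0.05. fail to reject H0.

rho = -0.0714, p = 0.866526, fail to reject H0 at alpha = 0.05.


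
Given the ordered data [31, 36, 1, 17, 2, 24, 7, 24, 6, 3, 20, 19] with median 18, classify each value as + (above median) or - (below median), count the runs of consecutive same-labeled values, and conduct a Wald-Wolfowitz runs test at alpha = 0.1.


Step 1: Compute median = 18; label A = above, B = below.
Labels in order: AABBBABABBAA  (n_A = 6, n_B = 6)
Step 2: Count runs R = 7.
Step 3: Under H0 (random ordering), E[R] = 2*n_A*n_B/(n_A+n_B) + 1 = 2*6*6/12 + 1 = 7.0000.
        Var[R] = 2*n_A*n_B*(2*n_A*n_B - n_A - n_B) / ((n_A+n_B)^2 * (n_A+n_B-1)) = 4320/1584 = 2.7273.
        SD[R] = 1.6514.
Step 4: R = E[R], so z = 0 with no continuity correction.
Step 5: Two-sided p-value via normal approximation = 2*(1 - Phi(|z|)) = 1.000000.
Step 6: alpha = 0.1. fail to reject H0.

R = 7, z = 0.0000, p = 1.000000, fail to reject H0.


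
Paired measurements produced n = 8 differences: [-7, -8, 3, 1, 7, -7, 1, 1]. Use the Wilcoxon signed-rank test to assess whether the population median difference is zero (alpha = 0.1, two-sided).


Step 1: Drop any zero differences (none here) and take |d_i|.
|d| = [7, 8, 3, 1, 7, 7, 1, 1]
Step 2: Midrank |d_i| (ties get averaged ranks).
ranks: |7|->6, |8|->8, |3|->4, |1|->2, |7|->6, |7|->6, |1|->2, |1|->2
Step 3: Attach original signs; sum ranks with positive sign and with negative sign.
W+ = 4 + 2 + 6 + 2 + 2 = 16
W- = 6 + 8 + 6 = 20
(Check: W+ + W- = 36 should equal n(n+1)/2 = 36.)
Step 4: Test statistic W = min(W+, W-) = 16.
Step 5: Ties in |d|, so use the tie-corrected normal approximation.
        E[W] = n(n+1)/4 = 8*9/4 = 18.
        Tie groups: |d|=1 (t=3), |d|=7 (t=3); sum(t^3 - t) = 48.
        Var[W] = n(n+1)(2n+1)/24 - sum(t^3-t)/48 = 1224/24 - 48/48 = 50.
        z = (W - E[W]) / sqrt(Var[W]) = (16 - 18) / 7.0711 = -0.2828.
        Two-sided p = 2*Phi(z) = 0.777297.
Step 6: alpha = 0.1. fail to reject H0.

W+ = 16, W- = 20, W = min = 16, p = 0.777297, fail to reject H0.


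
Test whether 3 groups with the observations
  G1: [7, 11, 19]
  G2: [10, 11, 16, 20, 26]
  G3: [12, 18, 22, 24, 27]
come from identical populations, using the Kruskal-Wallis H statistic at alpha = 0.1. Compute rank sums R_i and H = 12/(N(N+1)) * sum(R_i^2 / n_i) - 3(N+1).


Step 1: Combine all N = 13 observations and assign midranks.
sorted (value, group, rank): (7,G1,1), (10,G2,2), (11,G1,3.5), (11,G2,3.5), (12,G3,5), (16,G2,6), (18,G3,7), (19,G1,8), (20,G2,9), (22,G3,10), (24,G3,11), (26,G2,12), (27,G3,13)
Step 2: Sum ranks within each group.
R_1 = 12.5 (n_1 = 3)
R_2 = 32.5 (n_2 = 5)
R_3 = 46 (n_3 = 5)
Step 3: H = 12/(N(N+1)) * sum(R_i^2/n_i) - 3(N+1)
     = 12/(13*14) * (12.5^2/3 + 32.5^2/5 + 46^2/5) - 3*14
     = 0.065934 * 686.533 - 42
     = 3.265934.
Step 4: Ties present; correction factor C = 1 - 6/(13^3 - 13) = 0.997253. Corrected H = 3.265934 / 0.997253 = 3.274931.
Step 5: Under H0, H ~ chi^2(2); p-value = 0.194472.
Step 6: alpha = 0.1. fail to reject H0.

H = 3.2749, df = 2, p = 0.194472, fail to reject H0.


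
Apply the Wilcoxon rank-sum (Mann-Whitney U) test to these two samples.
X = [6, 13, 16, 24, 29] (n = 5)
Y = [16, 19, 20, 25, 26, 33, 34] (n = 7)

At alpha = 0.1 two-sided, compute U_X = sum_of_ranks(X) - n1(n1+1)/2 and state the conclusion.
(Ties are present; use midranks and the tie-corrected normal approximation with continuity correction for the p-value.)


Step 1: Combine and sort all 12 observations; assign midranks.
sorted (value, group): (6,X), (13,X), (16,X), (16,Y), (19,Y), (20,Y), (24,X), (25,Y), (26,Y), (29,X), (33,Y), (34,Y)
ranks: 6->1, 13->2, 16->3.5, 16->3.5, 19->5, 20->6, 24->7, 25->8, 26->9, 29->10, 33->11, 34->12
Step 2: Rank sum for X: R1 = 1 + 2 + 3.5 + 7 + 10 = 23.5.
Step 3: U_X = R1 - n1(n1+1)/2 = 23.5 - 5*6/2 = 23.5 - 15 = 8.5.
       U_Y = n1*n2 - U_X = 35 - 8.5 = 26.5.
Step 4: Ties are present, so use the tie-corrected normal approximation (with continuity correction) for the p-value.
Step 5: p-value = 0.166721; compare to alpha = 0.1. fail to reject H0.

U_X = 8.5, p = 0.166721, fail to reject H0 at alpha = 0.1.


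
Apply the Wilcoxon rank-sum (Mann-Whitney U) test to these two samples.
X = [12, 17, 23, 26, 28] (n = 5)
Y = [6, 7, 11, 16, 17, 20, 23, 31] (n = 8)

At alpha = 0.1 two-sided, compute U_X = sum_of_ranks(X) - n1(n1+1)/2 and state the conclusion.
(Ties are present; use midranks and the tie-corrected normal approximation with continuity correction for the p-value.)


Step 1: Combine and sort all 13 observations; assign midranks.
sorted (value, group): (6,Y), (7,Y), (11,Y), (12,X), (16,Y), (17,X), (17,Y), (20,Y), (23,X), (23,Y), (26,X), (28,X), (31,Y)
ranks: 6->1, 7->2, 11->3, 12->4, 16->5, 17->6.5, 17->6.5, 20->8, 23->9.5, 23->9.5, 26->11, 28->12, 31->13
Step 2: Rank sum for X: R1 = 4 + 6.5 + 9.5 + 11 + 12 = 43.
Step 3: U_X = R1 - n1(n1+1)/2 = 43 - 5*6/2 = 43 - 15 = 28.
       U_Y = n1*n2 - U_X = 40 - 28 = 12.
Step 4: Ties are present, so use the tie-corrected normal approximation (with continuity correction) for the p-value.
Step 5: p-value = 0.270933; compare to alpha = 0.1. fail to reject H0.

U_X = 28, p = 0.270933, fail to reject H0 at alpha = 0.1.


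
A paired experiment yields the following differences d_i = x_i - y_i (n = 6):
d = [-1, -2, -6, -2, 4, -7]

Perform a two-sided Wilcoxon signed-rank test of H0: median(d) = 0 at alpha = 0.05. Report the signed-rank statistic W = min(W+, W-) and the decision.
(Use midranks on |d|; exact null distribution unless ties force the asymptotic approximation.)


Step 1: Drop any zero differences (none here) and take |d_i|.
|d| = [1, 2, 6, 2, 4, 7]
Step 2: Midrank |d_i| (ties get averaged ranks).
ranks: |1|->1, |2|->2.5, |6|->5, |2|->2.5, |4|->4, |7|->6
Step 3: Attach original signs; sum ranks with positive sign and with negative sign.
W+ = 4 = 4
W- = 1 + 2.5 + 5 + 2.5 + 6 = 17
(Check: W+ + W- = 21 should equal n(n+1)/2 = 21.)
Step 4: Test statistic W = min(W+, W-) = 4.
Step 5: Ties in |d|, so use the tie-corrected normal approximation.
        E[W] = n(n+1)/4 = 6*7/4 = 10.5.
        Tie groups: |d|=2 (t=2); sum(t^3 - t) = 6.
        Var[W] = n(n+1)(2n+1)/24 - sum(t^3-t)/48 = 546/24 - 6/48 = 22.625.
        z = (W - E[W]) / sqrt(Var[W]) = (4 - 10.5) / 4.7566 = -1.3665.
        Two-sided p = 2*Phi(z) = 0.171773.
Step 6: alpha = 0.05. fail to reject H0.

W+ = 4, W- = 17, W = min = 4, p = 0.171773, fail to reject H0.


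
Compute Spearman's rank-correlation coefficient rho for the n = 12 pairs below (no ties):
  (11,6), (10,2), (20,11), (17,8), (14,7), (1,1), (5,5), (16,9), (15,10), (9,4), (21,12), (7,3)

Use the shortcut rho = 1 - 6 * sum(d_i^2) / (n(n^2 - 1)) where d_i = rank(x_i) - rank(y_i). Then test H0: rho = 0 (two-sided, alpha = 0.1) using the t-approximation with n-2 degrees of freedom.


Step 1: Rank x and y separately (midranks; no ties here).
rank(x): 11->6, 10->5, 20->11, 17->10, 14->7, 1->1, 5->2, 16->9, 15->8, 9->4, 21->12, 7->3
rank(y): 6->6, 2->2, 11->11, 8->8, 7->7, 1->1, 5->5, 9->9, 10->10, 4->4, 12->12, 3->3
Step 2: d_i = R_x(i) - R_y(i); compute d_i^2.
  (6-6)^2=0, (5-2)^2=9, (11-11)^2=0, (10-8)^2=4, (7-7)^2=0, (1-1)^2=0, (2-5)^2=9, (9-9)^2=0, (8-10)^2=4, (4-4)^2=0, (12-12)^2=0, (3-3)^2=0
sum(d^2) = 26.
Step 3: rho = 1 - 6*26 / (12*(12^2 - 1)) = 1 - 156/1716 = 0.909091.
Step 4: Under H0, t = rho * sqrt((n-2)/(1-rho^2)) = 6.9007 ~ t(10).
Step 5: Two-sided p-value from the t-distribution with 10 df = 0.000042.
Step 6: alpha = 0.1. reject H0.

rho = 0.9091, p = 0.000042, reject H0 at alpha = 0.1.


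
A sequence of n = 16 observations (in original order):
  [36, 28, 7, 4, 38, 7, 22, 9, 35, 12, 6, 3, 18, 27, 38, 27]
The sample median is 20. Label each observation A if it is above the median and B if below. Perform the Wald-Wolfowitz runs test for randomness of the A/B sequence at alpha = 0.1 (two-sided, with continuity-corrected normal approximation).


Step 1: Compute median = 20; label A = above, B = below.
Labels in order: AABBABABABBBBAAA  (n_A = 8, n_B = 8)
Step 2: Count runs R = 9.
Step 3: Under H0 (random ordering), E[R] = 2*n_A*n_B/(n_A+n_B) + 1 = 2*8*8/16 + 1 = 9.0000.
        Var[R] = 2*n_A*n_B*(2*n_A*n_B - n_A - n_B) / ((n_A+n_B)^2 * (n_A+n_B-1)) = 14336/3840 = 3.7333.
        SD[R] = 1.9322.
Step 4: R = E[R], so z = 0 with no continuity correction.
Step 5: Two-sided p-value via normal approximation = 2*(1 - Phi(|z|)) = 1.000000.
Step 6: alpha = 0.1. fail to reject H0.

R = 9, z = 0.0000, p = 1.000000, fail to reject H0.


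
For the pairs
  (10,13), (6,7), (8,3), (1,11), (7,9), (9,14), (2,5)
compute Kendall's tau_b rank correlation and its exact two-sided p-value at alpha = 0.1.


Step 1: Enumerate the 21 unordered pairs (i,j) with i<j and classify each by sign(x_j-x_i) * sign(y_j-y_i).
  (1,2):dx=-4,dy=-6->C; (1,3):dx=-2,dy=-10->C; (1,4):dx=-9,dy=-2->C; (1,5):dx=-3,dy=-4->C
  (1,6):dx=-1,dy=+1->D; (1,7):dx=-8,dy=-8->C; (2,3):dx=+2,dy=-4->D; (2,4):dx=-5,dy=+4->D
  (2,5):dx=+1,dy=+2->C; (2,6):dx=+3,dy=+7->C; (2,7):dx=-4,dy=-2->C; (3,4):dx=-7,dy=+8->D
  (3,5):dx=-1,dy=+6->D; (3,6):dx=+1,dy=+11->C; (3,7):dx=-6,dy=+2->D; (4,5):dx=+6,dy=-2->D
  (4,6):dx=+8,dy=+3->C; (4,7):dx=+1,dy=-6->D; (5,6):dx=+2,dy=+5->C; (5,7):dx=-5,dy=-4->C
  (6,7):dx=-7,dy=-9->C
Step 2: C = 13, D = 8, total pairs = 21.
Step 3: tau = (C - D)/(n(n-1)/2) = (13 - 8)/21 = 0.238095.
Step 4: Exact two-sided p-value (enumerate n! = 5040 permutations of y under H0): p = 0.561905.
Step 5: alpha = 0.1. fail to reject H0.

tau_b = 0.2381 (C=13, D=8), p = 0.561905, fail to reject H0.


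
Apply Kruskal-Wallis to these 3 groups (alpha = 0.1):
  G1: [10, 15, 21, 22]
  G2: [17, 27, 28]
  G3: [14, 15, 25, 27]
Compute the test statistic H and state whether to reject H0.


Step 1: Combine all N = 11 observations and assign midranks.
sorted (value, group, rank): (10,G1,1), (14,G3,2), (15,G1,3.5), (15,G3,3.5), (17,G2,5), (21,G1,6), (22,G1,7), (25,G3,8), (27,G2,9.5), (27,G3,9.5), (28,G2,11)
Step 2: Sum ranks within each group.
R_1 = 17.5 (n_1 = 4)
R_2 = 25.5 (n_2 = 3)
R_3 = 23 (n_3 = 4)
Step 3: H = 12/(N(N+1)) * sum(R_i^2/n_i) - 3(N+1)
     = 12/(11*12) * (17.5^2/4 + 25.5^2/3 + 23^2/4) - 3*12
     = 0.090909 * 425.562 - 36
     = 2.687500.
Step 4: Ties present; correction factor C = 1 - 12/(11^3 - 11) = 0.990909. Corrected H = 2.687500 / 0.990909 = 2.712156.
Step 5: Under H0, H ~ chi^2(2); p-value = 0.257669.
Step 6: alpha = 0.1. fail to reject H0.

H = 2.7122, df = 2, p = 0.257669, fail to reject H0.


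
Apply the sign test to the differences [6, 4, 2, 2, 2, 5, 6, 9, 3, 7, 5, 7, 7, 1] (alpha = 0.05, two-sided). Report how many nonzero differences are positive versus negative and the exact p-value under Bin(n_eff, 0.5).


Step 1: Discard zero differences. Original n = 14; n_eff = number of nonzero differences = 14.
Nonzero differences (with sign): +6, +4, +2, +2, +2, +5, +6, +9, +3, +7, +5, +7, +7, +1
Step 2: Count signs: positive = 14, negative = 0.
Step 3: Under H0: P(positive) = 0.5, so the number of positives S ~ Bin(14, 0.5).
Step 4: Two-sided exact p-value = sum of Bin(14,0.5) probabilities at or below the observed probability = 0.000122.
Step 5: alpha = 0.05. reject H0.

n_eff = 14, pos = 14, neg = 0, p = 0.000122, reject H0.


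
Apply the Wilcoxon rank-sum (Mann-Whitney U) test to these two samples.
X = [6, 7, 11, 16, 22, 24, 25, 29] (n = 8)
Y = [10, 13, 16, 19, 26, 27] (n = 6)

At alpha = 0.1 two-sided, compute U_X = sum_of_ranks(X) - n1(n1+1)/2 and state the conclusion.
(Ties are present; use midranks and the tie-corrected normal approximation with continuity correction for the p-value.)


Step 1: Combine and sort all 14 observations; assign midranks.
sorted (value, group): (6,X), (7,X), (10,Y), (11,X), (13,Y), (16,X), (16,Y), (19,Y), (22,X), (24,X), (25,X), (26,Y), (27,Y), (29,X)
ranks: 6->1, 7->2, 10->3, 11->4, 13->5, 16->6.5, 16->6.5, 19->8, 22->9, 24->10, 25->11, 26->12, 27->13, 29->14
Step 2: Rank sum for X: R1 = 1 + 2 + 4 + 6.5 + 9 + 10 + 11 + 14 = 57.5.
Step 3: U_X = R1 - n1(n1+1)/2 = 57.5 - 8*9/2 = 57.5 - 36 = 21.5.
       U_Y = n1*n2 - U_X = 48 - 21.5 = 26.5.
Step 4: Ties are present, so use the tie-corrected normal approximation (with continuity correction) for the p-value.
Step 5: p-value = 0.796034; compare to alpha = 0.1. fail to reject H0.

U_X = 21.5, p = 0.796034, fail to reject H0 at alpha = 0.1.


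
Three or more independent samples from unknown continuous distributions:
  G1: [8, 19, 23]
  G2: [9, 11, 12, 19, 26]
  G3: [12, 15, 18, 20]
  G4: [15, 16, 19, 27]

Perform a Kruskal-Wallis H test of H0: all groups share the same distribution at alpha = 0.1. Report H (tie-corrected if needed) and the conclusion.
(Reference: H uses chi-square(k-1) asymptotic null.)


Step 1: Combine all N = 16 observations and assign midranks.
sorted (value, group, rank): (8,G1,1), (9,G2,2), (11,G2,3), (12,G2,4.5), (12,G3,4.5), (15,G3,6.5), (15,G4,6.5), (16,G4,8), (18,G3,9), (19,G1,11), (19,G2,11), (19,G4,11), (20,G3,13), (23,G1,14), (26,G2,15), (27,G4,16)
Step 2: Sum ranks within each group.
R_1 = 26 (n_1 = 3)
R_2 = 35.5 (n_2 = 5)
R_3 = 33 (n_3 = 4)
R_4 = 41.5 (n_4 = 4)
Step 3: H = 12/(N(N+1)) * sum(R_i^2/n_i) - 3(N+1)
     = 12/(16*17) * (26^2/3 + 35.5^2/5 + 33^2/4 + 41.5^2/4) - 3*17
     = 0.044118 * 1180.2 - 51
     = 1.067463.
Step 4: Ties present; correction factor C = 1 - 36/(16^3 - 16) = 0.991176. Corrected H = 1.067463 / 0.991176 = 1.076966.
Step 5: Under H0, H ~ chi^2(3); p-value = 0.782637.
Step 6: alpha = 0.1. fail to reject H0.

H = 1.0770, df = 3, p = 0.782637, fail to reject H0.


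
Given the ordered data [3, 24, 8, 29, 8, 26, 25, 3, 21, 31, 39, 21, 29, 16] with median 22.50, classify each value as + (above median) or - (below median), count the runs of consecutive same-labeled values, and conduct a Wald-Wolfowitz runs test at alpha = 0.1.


Step 1: Compute median = 22.50; label A = above, B = below.
Labels in order: BABABAABBAABAB  (n_A = 7, n_B = 7)
Step 2: Count runs R = 11.
Step 3: Under H0 (random ordering), E[R] = 2*n_A*n_B/(n_A+n_B) + 1 = 2*7*7/14 + 1 = 8.0000.
        Var[R] = 2*n_A*n_B*(2*n_A*n_B - n_A - n_B) / ((n_A+n_B)^2 * (n_A+n_B-1)) = 8232/2548 = 3.2308.
        SD[R] = 1.7974.
Step 4: Continuity-corrected z = (R - 0.5 - E[R]) / SD[R] = (11 - 0.5 - 8.0000) / 1.7974 = 1.3909.
Step 5: Two-sided p-value via normal approximation = 2*(1 - Phi(|z|)) = 0.164264.
Step 6: alpha = 0.1. fail to reject H0.

R = 11, z = 1.3909, p = 0.164264, fail to reject H0.


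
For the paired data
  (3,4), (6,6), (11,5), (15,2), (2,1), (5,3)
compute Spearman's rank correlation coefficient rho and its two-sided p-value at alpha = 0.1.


Step 1: Rank x and y separately (midranks; no ties here).
rank(x): 3->2, 6->4, 11->5, 15->6, 2->1, 5->3
rank(y): 4->4, 6->6, 5->5, 2->2, 1->1, 3->3
Step 2: d_i = R_x(i) - R_y(i); compute d_i^2.
  (2-4)^2=4, (4-6)^2=4, (5-5)^2=0, (6-2)^2=16, (1-1)^2=0, (3-3)^2=0
sum(d^2) = 24.
Step 3: rho = 1 - 6*24 / (6*(6^2 - 1)) = 1 - 144/210 = 0.314286.
Step 4: Under H0, t = rho * sqrt((n-2)/(1-rho^2)) = 0.6621 ~ t(4).
Step 5: Two-sided p-value from the t-distribution with 4 df = 0.544093.
Step 6: alpha = 0.1. fail to reject H0.

rho = 0.3143, p = 0.544093, fail to reject H0 at alpha = 0.1.


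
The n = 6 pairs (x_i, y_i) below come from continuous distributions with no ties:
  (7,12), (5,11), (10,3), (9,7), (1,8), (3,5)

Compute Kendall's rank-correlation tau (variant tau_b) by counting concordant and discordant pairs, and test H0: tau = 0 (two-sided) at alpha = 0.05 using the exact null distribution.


Step 1: Enumerate the 15 unordered pairs (i,j) with i<j and classify each by sign(x_j-x_i) * sign(y_j-y_i).
  (1,2):dx=-2,dy=-1->C; (1,3):dx=+3,dy=-9->D; (1,4):dx=+2,dy=-5->D; (1,5):dx=-6,dy=-4->C
  (1,6):dx=-4,dy=-7->C; (2,3):dx=+5,dy=-8->D; (2,4):dx=+4,dy=-4->D; (2,5):dx=-4,dy=-3->C
  (2,6):dx=-2,dy=-6->C; (3,4):dx=-1,dy=+4->D; (3,5):dx=-9,dy=+5->D; (3,6):dx=-7,dy=+2->D
  (4,5):dx=-8,dy=+1->D; (4,6):dx=-6,dy=-2->C; (5,6):dx=+2,dy=-3->D
Step 2: C = 6, D = 9, total pairs = 15.
Step 3: tau = (C - D)/(n(n-1)/2) = (6 - 9)/15 = -0.200000.
Step 4: Exact two-sided p-value (enumerate n! = 720 permutations of y under H0): p = 0.719444.
Step 5: alpha = 0.05. fail to reject H0.

tau_b = -0.2000 (C=6, D=9), p = 0.719444, fail to reject H0.


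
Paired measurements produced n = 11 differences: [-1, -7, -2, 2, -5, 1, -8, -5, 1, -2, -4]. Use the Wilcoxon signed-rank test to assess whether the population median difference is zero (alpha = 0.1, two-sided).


Step 1: Drop any zero differences (none here) and take |d_i|.
|d| = [1, 7, 2, 2, 5, 1, 8, 5, 1, 2, 4]
Step 2: Midrank |d_i| (ties get averaged ranks).
ranks: |1|->2, |7|->10, |2|->5, |2|->5, |5|->8.5, |1|->2, |8|->11, |5|->8.5, |1|->2, |2|->5, |4|->7
Step 3: Attach original signs; sum ranks with positive sign and with negative sign.
W+ = 5 + 2 + 2 = 9
W- = 2 + 10 + 5 + 8.5 + 11 + 8.5 + 5 + 7 = 57
(Check: W+ + W- = 66 should equal n(n+1)/2 = 66.)
Step 4: Test statistic W = min(W+, W-) = 9.
Step 5: Ties in |d|, so use the tie-corrected normal approximation.
        E[W] = n(n+1)/4 = 11*12/4 = 33.
        Tie groups: |d|=1 (t=3), |d|=2 (t=3), |d|=5 (t=2); sum(t^3 - t) = 54.
        Var[W] = n(n+1)(2n+1)/24 - sum(t^3-t)/48 = 3036/24 - 54/48 = 125.375.
        z = (W - E[W]) / sqrt(Var[W]) = (9 - 33) / 11.1971 = -2.1434.
        Two-sided p = 2*Phi(z) = 0.032080.
Step 6: alpha = 0.1. reject H0.

W+ = 9, W- = 57, W = min = 9, p = 0.032080, reject H0.


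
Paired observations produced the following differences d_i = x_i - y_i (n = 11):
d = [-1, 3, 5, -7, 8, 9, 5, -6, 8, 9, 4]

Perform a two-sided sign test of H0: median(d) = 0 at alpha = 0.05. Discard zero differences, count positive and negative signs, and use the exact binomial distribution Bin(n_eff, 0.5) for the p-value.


Step 1: Discard zero differences. Original n = 11; n_eff = number of nonzero differences = 11.
Nonzero differences (with sign): -1, +3, +5, -7, +8, +9, +5, -6, +8, +9, +4
Step 2: Count signs: positive = 8, negative = 3.
Step 3: Under H0: P(positive) = 0.5, so the number of positives S ~ Bin(11, 0.5).
Step 4: Two-sided exact p-value = sum of Bin(11,0.5) probabilities at or below the observed probability = 0.226562.
Step 5: alpha = 0.05. fail to reject H0.

n_eff = 11, pos = 8, neg = 3, p = 0.226562, fail to reject H0.


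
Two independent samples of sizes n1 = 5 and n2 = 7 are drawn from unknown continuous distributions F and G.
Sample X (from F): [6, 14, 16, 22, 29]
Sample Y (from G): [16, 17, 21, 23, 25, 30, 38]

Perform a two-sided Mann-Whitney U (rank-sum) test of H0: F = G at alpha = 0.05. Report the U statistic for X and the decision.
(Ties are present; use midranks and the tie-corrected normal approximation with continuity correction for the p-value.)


Step 1: Combine and sort all 12 observations; assign midranks.
sorted (value, group): (6,X), (14,X), (16,X), (16,Y), (17,Y), (21,Y), (22,X), (23,Y), (25,Y), (29,X), (30,Y), (38,Y)
ranks: 6->1, 14->2, 16->3.5, 16->3.5, 17->5, 21->6, 22->7, 23->8, 25->9, 29->10, 30->11, 38->12
Step 2: Rank sum for X: R1 = 1 + 2 + 3.5 + 7 + 10 = 23.5.
Step 3: U_X = R1 - n1(n1+1)/2 = 23.5 - 5*6/2 = 23.5 - 15 = 8.5.
       U_Y = n1*n2 - U_X = 35 - 8.5 = 26.5.
Step 4: Ties are present, so use the tie-corrected normal approximation (with continuity correction) for the p-value.
Step 5: p-value = 0.166721; compare to alpha = 0.05. fail to reject H0.

U_X = 8.5, p = 0.166721, fail to reject H0 at alpha = 0.05.


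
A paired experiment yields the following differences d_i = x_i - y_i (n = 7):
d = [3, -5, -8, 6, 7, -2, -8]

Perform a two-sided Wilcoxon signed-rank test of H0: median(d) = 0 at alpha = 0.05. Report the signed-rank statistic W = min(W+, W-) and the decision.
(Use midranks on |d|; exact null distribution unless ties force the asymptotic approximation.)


Step 1: Drop any zero differences (none here) and take |d_i|.
|d| = [3, 5, 8, 6, 7, 2, 8]
Step 2: Midrank |d_i| (ties get averaged ranks).
ranks: |3|->2, |5|->3, |8|->6.5, |6|->4, |7|->5, |2|->1, |8|->6.5
Step 3: Attach original signs; sum ranks with positive sign and with negative sign.
W+ = 2 + 4 + 5 = 11
W- = 3 + 6.5 + 1 + 6.5 = 17
(Check: W+ + W- = 28 should equal n(n+1)/2 = 28.)
Step 4: Test statistic W = min(W+, W-) = 11.
Step 5: Ties in |d|, so use the tie-corrected normal approximation.
        E[W] = n(n+1)/4 = 7*8/4 = 14.
        Tie groups: |d|=8 (t=2); sum(t^3 - t) = 6.
        Var[W] = n(n+1)(2n+1)/24 - sum(t^3-t)/48 = 840/24 - 6/48 = 34.875.
        z = (W - E[W]) / sqrt(Var[W]) = (11 - 14) / 5.9055 = -0.5080.
        Two-sided p = 2*Phi(z) = 0.611453.
Step 6: alpha = 0.05. fail to reject H0.

W+ = 11, W- = 17, W = min = 11, p = 0.611453, fail to reject H0.


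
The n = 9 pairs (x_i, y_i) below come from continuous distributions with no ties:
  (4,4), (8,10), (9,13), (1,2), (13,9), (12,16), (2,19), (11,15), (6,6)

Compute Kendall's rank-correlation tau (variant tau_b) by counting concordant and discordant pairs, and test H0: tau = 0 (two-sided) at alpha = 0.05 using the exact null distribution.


Step 1: Enumerate the 36 unordered pairs (i,j) with i<j and classify each by sign(x_j-x_i) * sign(y_j-y_i).
  (1,2):dx=+4,dy=+6->C; (1,3):dx=+5,dy=+9->C; (1,4):dx=-3,dy=-2->C; (1,5):dx=+9,dy=+5->C
  (1,6):dx=+8,dy=+12->C; (1,7):dx=-2,dy=+15->D; (1,8):dx=+7,dy=+11->C; (1,9):dx=+2,dy=+2->C
  (2,3):dx=+1,dy=+3->C; (2,4):dx=-7,dy=-8->C; (2,5):dx=+5,dy=-1->D; (2,6):dx=+4,dy=+6->C
  (2,7):dx=-6,dy=+9->D; (2,8):dx=+3,dy=+5->C; (2,9):dx=-2,dy=-4->C; (3,4):dx=-8,dy=-11->C
  (3,5):dx=+4,dy=-4->D; (3,6):dx=+3,dy=+3->C; (3,7):dx=-7,dy=+6->D; (3,8):dx=+2,dy=+2->C
  (3,9):dx=-3,dy=-7->C; (4,5):dx=+12,dy=+7->C; (4,6):dx=+11,dy=+14->C; (4,7):dx=+1,dy=+17->C
  (4,8):dx=+10,dy=+13->C; (4,9):dx=+5,dy=+4->C; (5,6):dx=-1,dy=+7->D; (5,7):dx=-11,dy=+10->D
  (5,8):dx=-2,dy=+6->D; (5,9):dx=-7,dy=-3->C; (6,7):dx=-10,dy=+3->D; (6,8):dx=-1,dy=-1->C
  (6,9):dx=-6,dy=-10->C; (7,8):dx=+9,dy=-4->D; (7,9):dx=+4,dy=-13->D; (8,9):dx=-5,dy=-9->C
Step 2: C = 25, D = 11, total pairs = 36.
Step 3: tau = (C - D)/(n(n-1)/2) = (25 - 11)/36 = 0.388889.
Step 4: Exact two-sided p-value (enumerate n! = 362880 permutations of y under H0): p = 0.180181.
Step 5: alpha = 0.05. fail to reject H0.

tau_b = 0.3889 (C=25, D=11), p = 0.180181, fail to reject H0.


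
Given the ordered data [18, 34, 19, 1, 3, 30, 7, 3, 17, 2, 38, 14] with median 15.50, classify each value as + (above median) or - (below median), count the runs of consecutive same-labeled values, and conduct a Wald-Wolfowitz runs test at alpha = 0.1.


Step 1: Compute median = 15.50; label A = above, B = below.
Labels in order: AAABBABBABAB  (n_A = 6, n_B = 6)
Step 2: Count runs R = 8.
Step 3: Under H0 (random ordering), E[R] = 2*n_A*n_B/(n_A+n_B) + 1 = 2*6*6/12 + 1 = 7.0000.
        Var[R] = 2*n_A*n_B*(2*n_A*n_B - n_A - n_B) / ((n_A+n_B)^2 * (n_A+n_B-1)) = 4320/1584 = 2.7273.
        SD[R] = 1.6514.
Step 4: Continuity-corrected z = (R - 0.5 - E[R]) / SD[R] = (8 - 0.5 - 7.0000) / 1.6514 = 0.3028.
Step 5: Two-sided p-value via normal approximation = 2*(1 - Phi(|z|)) = 0.762069.
Step 6: alpha = 0.1. fail to reject H0.

R = 8, z = 0.3028, p = 0.762069, fail to reject H0.


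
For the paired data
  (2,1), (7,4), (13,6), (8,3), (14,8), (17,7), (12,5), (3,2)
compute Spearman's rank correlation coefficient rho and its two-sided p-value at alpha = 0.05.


Step 1: Rank x and y separately (midranks; no ties here).
rank(x): 2->1, 7->3, 13->6, 8->4, 14->7, 17->8, 12->5, 3->2
rank(y): 1->1, 4->4, 6->6, 3->3, 8->8, 7->7, 5->5, 2->2
Step 2: d_i = R_x(i) - R_y(i); compute d_i^2.
  (1-1)^2=0, (3-4)^2=1, (6-6)^2=0, (4-3)^2=1, (7-8)^2=1, (8-7)^2=1, (5-5)^2=0, (2-2)^2=0
sum(d^2) = 4.
Step 3: rho = 1 - 6*4 / (8*(8^2 - 1)) = 1 - 24/504 = 0.952381.
Step 4: Under H0, t = rho * sqrt((n-2)/(1-rho^2)) = 7.6509 ~ t(6).
Step 5: Two-sided p-value from the t-distribution with 6 df = 0.000260.
Step 6: alpha = 0.05. reject H0.

rho = 0.9524, p = 0.000260, reject H0 at alpha = 0.05.


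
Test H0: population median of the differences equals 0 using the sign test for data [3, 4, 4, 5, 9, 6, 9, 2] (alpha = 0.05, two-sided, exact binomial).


Step 1: Discard zero differences. Original n = 8; n_eff = number of nonzero differences = 8.
Nonzero differences (with sign): +3, +4, +4, +5, +9, +6, +9, +2
Step 2: Count signs: positive = 8, negative = 0.
Step 3: Under H0: P(positive) = 0.5, so the number of positives S ~ Bin(8, 0.5).
Step 4: Two-sided exact p-value = sum of Bin(8,0.5) probabilities at or below the observed probability = 0.007812.
Step 5: alpha = 0.05. reject H0.

n_eff = 8, pos = 8, neg = 0, p = 0.007812, reject H0.


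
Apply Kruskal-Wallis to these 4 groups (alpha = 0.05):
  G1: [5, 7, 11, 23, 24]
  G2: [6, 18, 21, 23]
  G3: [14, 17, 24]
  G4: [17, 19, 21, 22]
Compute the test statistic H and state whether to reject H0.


Step 1: Combine all N = 16 observations and assign midranks.
sorted (value, group, rank): (5,G1,1), (6,G2,2), (7,G1,3), (11,G1,4), (14,G3,5), (17,G3,6.5), (17,G4,6.5), (18,G2,8), (19,G4,9), (21,G2,10.5), (21,G4,10.5), (22,G4,12), (23,G1,13.5), (23,G2,13.5), (24,G1,15.5), (24,G3,15.5)
Step 2: Sum ranks within each group.
R_1 = 37 (n_1 = 5)
R_2 = 34 (n_2 = 4)
R_3 = 27 (n_3 = 3)
R_4 = 38 (n_4 = 4)
Step 3: H = 12/(N(N+1)) * sum(R_i^2/n_i) - 3(N+1)
     = 12/(16*17) * (37^2/5 + 34^2/4 + 27^2/3 + 38^2/4) - 3*17
     = 0.044118 * 1166.8 - 51
     = 0.476471.
Step 4: Ties present; correction factor C = 1 - 24/(16^3 - 16) = 0.994118. Corrected H = 0.476471 / 0.994118 = 0.479290.
Step 5: Under H0, H ~ chi^2(3); p-value = 0.923417.
Step 6: alpha = 0.05. fail to reject H0.

H = 0.4793, df = 3, p = 0.923417, fail to reject H0.


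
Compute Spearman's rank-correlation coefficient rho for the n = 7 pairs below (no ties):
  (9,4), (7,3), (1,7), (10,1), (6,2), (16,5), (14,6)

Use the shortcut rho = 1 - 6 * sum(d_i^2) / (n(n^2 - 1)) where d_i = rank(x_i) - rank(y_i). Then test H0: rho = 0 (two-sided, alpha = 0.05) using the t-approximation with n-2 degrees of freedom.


Step 1: Rank x and y separately (midranks; no ties here).
rank(x): 9->4, 7->3, 1->1, 10->5, 6->2, 16->7, 14->6
rank(y): 4->4, 3->3, 7->7, 1->1, 2->2, 5->5, 6->6
Step 2: d_i = R_x(i) - R_y(i); compute d_i^2.
  (4-4)^2=0, (3-3)^2=0, (1-7)^2=36, (5-1)^2=16, (2-2)^2=0, (7-5)^2=4, (6-6)^2=0
sum(d^2) = 56.
Step 3: rho = 1 - 6*56 / (7*(7^2 - 1)) = 1 - 336/336 = 0.000000.
Step 4: Under H0, t = rho * sqrt((n-2)/(1-rho^2)) = 0.0000 ~ t(5).
Step 5: Two-sided p-value from the t-distribution with 5 df = 1.000000.
Step 6: alpha = 0.05. fail to reject H0.

rho = 0.0000, p = 1.000000, fail to reject H0 at alpha = 0.05.


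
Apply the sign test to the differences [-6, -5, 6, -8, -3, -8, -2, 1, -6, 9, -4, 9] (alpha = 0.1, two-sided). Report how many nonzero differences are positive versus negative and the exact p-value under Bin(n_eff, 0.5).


Step 1: Discard zero differences. Original n = 12; n_eff = number of nonzero differences = 12.
Nonzero differences (with sign): -6, -5, +6, -8, -3, -8, -2, +1, -6, +9, -4, +9
Step 2: Count signs: positive = 4, negative = 8.
Step 3: Under H0: P(positive) = 0.5, so the number of positives S ~ Bin(12, 0.5).
Step 4: Two-sided exact p-value = sum of Bin(12,0.5) probabilities at or below the observed probability = 0.387695.
Step 5: alpha = 0.1. fail to reject H0.

n_eff = 12, pos = 4, neg = 8, p = 0.387695, fail to reject H0.


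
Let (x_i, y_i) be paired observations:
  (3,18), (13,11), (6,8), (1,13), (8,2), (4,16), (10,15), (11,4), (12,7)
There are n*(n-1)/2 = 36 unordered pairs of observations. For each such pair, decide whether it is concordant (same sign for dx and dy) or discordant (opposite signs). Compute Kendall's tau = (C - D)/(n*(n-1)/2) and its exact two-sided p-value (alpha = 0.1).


Step 1: Enumerate the 36 unordered pairs (i,j) with i<j and classify each by sign(x_j-x_i) * sign(y_j-y_i).
  (1,2):dx=+10,dy=-7->D; (1,3):dx=+3,dy=-10->D; (1,4):dx=-2,dy=-5->C; (1,5):dx=+5,dy=-16->D
  (1,6):dx=+1,dy=-2->D; (1,7):dx=+7,dy=-3->D; (1,8):dx=+8,dy=-14->D; (1,9):dx=+9,dy=-11->D
  (2,3):dx=-7,dy=-3->C; (2,4):dx=-12,dy=+2->D; (2,5):dx=-5,dy=-9->C; (2,6):dx=-9,dy=+5->D
  (2,7):dx=-3,dy=+4->D; (2,8):dx=-2,dy=-7->C; (2,9):dx=-1,dy=-4->C; (3,4):dx=-5,dy=+5->D
  (3,5):dx=+2,dy=-6->D; (3,6):dx=-2,dy=+8->D; (3,7):dx=+4,dy=+7->C; (3,8):dx=+5,dy=-4->D
  (3,9):dx=+6,dy=-1->D; (4,5):dx=+7,dy=-11->D; (4,6):dx=+3,dy=+3->C; (4,7):dx=+9,dy=+2->C
  (4,8):dx=+10,dy=-9->D; (4,9):dx=+11,dy=-6->D; (5,6):dx=-4,dy=+14->D; (5,7):dx=+2,dy=+13->C
  (5,8):dx=+3,dy=+2->C; (5,9):dx=+4,dy=+5->C; (6,7):dx=+6,dy=-1->D; (6,8):dx=+7,dy=-12->D
  (6,9):dx=+8,dy=-9->D; (7,8):dx=+1,dy=-11->D; (7,9):dx=+2,dy=-8->D; (8,9):dx=+1,dy=+3->C
Step 2: C = 12, D = 24, total pairs = 36.
Step 3: tau = (C - D)/(n(n-1)/2) = (12 - 24)/36 = -0.333333.
Step 4: Exact two-sided p-value (enumerate n! = 362880 permutations of y under H0): p = 0.259518.
Step 5: alpha = 0.1. fail to reject H0.

tau_b = -0.3333 (C=12, D=24), p = 0.259518, fail to reject H0.


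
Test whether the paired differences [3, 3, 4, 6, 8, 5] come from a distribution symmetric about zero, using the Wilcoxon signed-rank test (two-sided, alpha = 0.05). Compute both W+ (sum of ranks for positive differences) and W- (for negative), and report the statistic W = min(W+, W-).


Step 1: Drop any zero differences (none here) and take |d_i|.
|d| = [3, 3, 4, 6, 8, 5]
Step 2: Midrank |d_i| (ties get averaged ranks).
ranks: |3|->1.5, |3|->1.5, |4|->3, |6|->5, |8|->6, |5|->4
Step 3: Attach original signs; sum ranks with positive sign and with negative sign.
W+ = 1.5 + 1.5 + 3 + 5 + 6 + 4 = 21
W- = 0 = 0
(Check: W+ + W- = 21 should equal n(n+1)/2 = 21.)
Step 4: Test statistic W = min(W+, W-) = 0.
Step 5: Ties in |d|, so use the tie-corrected normal approximation.
        E[W] = n(n+1)/4 = 6*7/4 = 10.5.
        Tie groups: |d|=3 (t=2); sum(t^3 - t) = 6.
        Var[W] = n(n+1)(2n+1)/24 - sum(t^3-t)/48 = 546/24 - 6/48 = 22.625.
        z = (W - E[W]) / sqrt(Var[W]) = (0 - 10.5) / 4.7566 = -2.2075.
        Two-sided p = 2*Phi(z) = 0.027281.
Step 6: alpha = 0.05. reject H0.

W+ = 21, W- = 0, W = min = 0, p = 0.027281, reject H0.


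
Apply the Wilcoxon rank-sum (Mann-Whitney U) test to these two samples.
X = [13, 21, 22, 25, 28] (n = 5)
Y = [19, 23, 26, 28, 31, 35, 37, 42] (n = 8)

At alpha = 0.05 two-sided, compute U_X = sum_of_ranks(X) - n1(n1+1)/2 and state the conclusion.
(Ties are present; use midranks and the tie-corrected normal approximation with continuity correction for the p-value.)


Step 1: Combine and sort all 13 observations; assign midranks.
sorted (value, group): (13,X), (19,Y), (21,X), (22,X), (23,Y), (25,X), (26,Y), (28,X), (28,Y), (31,Y), (35,Y), (37,Y), (42,Y)
ranks: 13->1, 19->2, 21->3, 22->4, 23->5, 25->6, 26->7, 28->8.5, 28->8.5, 31->10, 35->11, 37->12, 42->13
Step 2: Rank sum for X: R1 = 1 + 3 + 4 + 6 + 8.5 = 22.5.
Step 3: U_X = R1 - n1(n1+1)/2 = 22.5 - 5*6/2 = 22.5 - 15 = 7.5.
       U_Y = n1*n2 - U_X = 40 - 7.5 = 32.5.
Step 4: Ties are present, so use the tie-corrected normal approximation (with continuity correction) for the p-value.
Step 5: p-value = 0.078571; compare to alpha = 0.05. fail to reject H0.

U_X = 7.5, p = 0.078571, fail to reject H0 at alpha = 0.05.


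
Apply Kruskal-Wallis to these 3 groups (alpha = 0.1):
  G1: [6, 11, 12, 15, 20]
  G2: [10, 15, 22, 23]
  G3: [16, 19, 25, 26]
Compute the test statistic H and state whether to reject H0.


Step 1: Combine all N = 13 observations and assign midranks.
sorted (value, group, rank): (6,G1,1), (10,G2,2), (11,G1,3), (12,G1,4), (15,G1,5.5), (15,G2,5.5), (16,G3,7), (19,G3,8), (20,G1,9), (22,G2,10), (23,G2,11), (25,G3,12), (26,G3,13)
Step 2: Sum ranks within each group.
R_1 = 22.5 (n_1 = 5)
R_2 = 28.5 (n_2 = 4)
R_3 = 40 (n_3 = 4)
Step 3: H = 12/(N(N+1)) * sum(R_i^2/n_i) - 3(N+1)
     = 12/(13*14) * (22.5^2/5 + 28.5^2/4 + 40^2/4) - 3*14
     = 0.065934 * 704.312 - 42
     = 4.438187.
Step 4: Ties present; correction factor C = 1 - 6/(13^3 - 13) = 0.997253. Corrected H = 4.438187 / 0.997253 = 4.450413.
Step 5: Under H0, H ~ chi^2(2); p-value = 0.108045.
Step 6: alpha = 0.1. fail to reject H0.

H = 4.4504, df = 2, p = 0.108045, fail to reject H0.
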